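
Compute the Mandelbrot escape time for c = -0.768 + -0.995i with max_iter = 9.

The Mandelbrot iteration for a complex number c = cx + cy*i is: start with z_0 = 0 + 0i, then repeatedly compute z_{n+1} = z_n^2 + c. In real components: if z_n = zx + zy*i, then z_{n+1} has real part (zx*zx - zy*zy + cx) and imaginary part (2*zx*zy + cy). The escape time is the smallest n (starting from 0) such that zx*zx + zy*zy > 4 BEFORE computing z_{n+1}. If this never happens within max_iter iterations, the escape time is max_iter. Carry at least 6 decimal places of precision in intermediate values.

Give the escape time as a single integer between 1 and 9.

z_0 = 0 + 0i, c = -0.7680 + -0.9950i
Iter 1: z = -0.7680 + -0.9950i, |z|^2 = 1.5798
Iter 2: z = -1.1682 + 0.5333i, |z|^2 = 1.6491
Iter 3: z = 0.3123 + -2.2410i, |z|^2 = 5.1198
Escaped at iteration 3

Answer: 3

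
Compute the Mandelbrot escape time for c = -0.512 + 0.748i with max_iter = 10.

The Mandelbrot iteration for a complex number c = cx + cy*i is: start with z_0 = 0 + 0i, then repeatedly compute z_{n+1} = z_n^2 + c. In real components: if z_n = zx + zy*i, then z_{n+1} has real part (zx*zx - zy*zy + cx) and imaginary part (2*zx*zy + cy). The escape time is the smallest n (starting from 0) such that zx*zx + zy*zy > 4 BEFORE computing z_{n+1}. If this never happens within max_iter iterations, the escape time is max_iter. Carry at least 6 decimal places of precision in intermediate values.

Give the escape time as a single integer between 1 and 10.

z_0 = 0 + 0i, c = -0.5120 + 0.7480i
Iter 1: z = -0.5120 + 0.7480i, |z|^2 = 0.8216
Iter 2: z = -0.8094 + -0.0180i, |z|^2 = 0.6554
Iter 3: z = 0.1427 + 0.7771i, |z|^2 = 0.6242
Iter 4: z = -1.0954 + 0.9698i, |z|^2 = 2.1406
Iter 5: z = -0.2526 + -1.3768i, |z|^2 = 1.9594
Iter 6: z = -2.3438 + 1.4435i, |z|^2 = 7.5771
Escaped at iteration 6

Answer: 6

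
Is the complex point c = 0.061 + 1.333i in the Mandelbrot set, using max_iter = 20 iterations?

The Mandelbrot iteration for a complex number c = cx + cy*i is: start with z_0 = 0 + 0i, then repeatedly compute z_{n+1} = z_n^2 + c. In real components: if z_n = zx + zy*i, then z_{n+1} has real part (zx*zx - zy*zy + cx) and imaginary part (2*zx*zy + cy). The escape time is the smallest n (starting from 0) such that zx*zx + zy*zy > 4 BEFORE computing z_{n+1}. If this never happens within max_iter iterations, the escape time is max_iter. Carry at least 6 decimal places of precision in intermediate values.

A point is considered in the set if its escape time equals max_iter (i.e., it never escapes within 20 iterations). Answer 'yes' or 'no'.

Answer: no

Derivation:
z_0 = 0 + 0i, c = 0.0610 + 1.3330i
Iter 1: z = 0.0610 + 1.3330i, |z|^2 = 1.7806
Iter 2: z = -1.7122 + 1.4956i, |z|^2 = 5.1684
Escaped at iteration 2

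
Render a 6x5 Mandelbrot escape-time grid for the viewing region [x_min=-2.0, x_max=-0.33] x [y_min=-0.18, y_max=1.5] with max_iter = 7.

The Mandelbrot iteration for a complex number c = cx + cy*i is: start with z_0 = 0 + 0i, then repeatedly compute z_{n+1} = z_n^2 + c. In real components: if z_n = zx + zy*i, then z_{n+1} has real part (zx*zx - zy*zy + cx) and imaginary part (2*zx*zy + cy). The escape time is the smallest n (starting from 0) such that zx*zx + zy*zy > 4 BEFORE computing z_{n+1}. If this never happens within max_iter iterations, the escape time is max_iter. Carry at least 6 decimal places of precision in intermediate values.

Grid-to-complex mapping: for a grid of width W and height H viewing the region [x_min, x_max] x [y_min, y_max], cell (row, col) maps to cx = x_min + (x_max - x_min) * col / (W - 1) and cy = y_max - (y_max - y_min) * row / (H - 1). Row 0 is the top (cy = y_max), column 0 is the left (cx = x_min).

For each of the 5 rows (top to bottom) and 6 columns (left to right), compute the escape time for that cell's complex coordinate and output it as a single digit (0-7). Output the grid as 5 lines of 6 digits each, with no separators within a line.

(row=0, col=0): c = -2.0000 + 1.5000i → escape time 1
(row=0, col=1): c = -1.6660 + 1.5000i → escape time 1
(row=0, col=2): c = -1.3320 + 1.5000i → escape time 1
(row=0, col=3): c = -0.9980 + 1.5000i → escape time 2
(row=0, col=4): c = -0.6640 + 1.5000i → escape time 2
(row=0, col=5): c = -0.3300 + 1.5000i → escape time 2
(row=1, col=0): c = -2.0000 + 1.0800i → escape time 1
(row=1, col=1): c = -1.6660 + 1.0800i → escape time 2
(row=1, col=2): c = -1.3320 + 1.0800i → escape time 3
(row=1, col=3): c = -0.9980 + 1.0800i → escape time 3
(row=1, col=4): c = -0.6640 + 1.0800i → escape time 3
(row=1, col=5): c = -0.3300 + 1.0800i → escape time 4
(row=2, col=0): c = -2.0000 + 0.6600i → escape time 1
(row=2, col=1): c = -1.6660 + 0.6600i → escape time 3
(row=2, col=2): c = -1.3320 + 0.6600i → escape time 3
(row=2, col=3): c = -0.9980 + 0.6600i → escape time 4
(row=2, col=4): c = -0.6640 + 0.6600i → escape time 6
(row=2, col=5): c = -0.3300 + 0.6600i → escape time 7
(row=3, col=0): c = -2.0000 + 0.2400i → escape time 1
(row=3, col=1): c = -1.6660 + 0.2400i → escape time 4
(row=3, col=2): c = -1.3320 + 0.2400i → escape time 7
(row=3, col=3): c = -0.9980 + 0.2400i → escape time 7
(row=3, col=4): c = -0.6640 + 0.2400i → escape time 7
(row=3, col=5): c = -0.3300 + 0.2400i → escape time 7
(row=4, col=0): c = -2.0000 + -0.1800i → escape time 1
(row=4, col=1): c = -1.6660 + -0.1800i → escape time 4
(row=4, col=2): c = -1.3320 + -0.1800i → escape time 7
(row=4, col=3): c = -0.9980 + -0.1800i → escape time 7
(row=4, col=4): c = -0.6640 + -0.1800i → escape time 7
(row=4, col=5): c = -0.3300 + -0.1800i → escape time 7

Answer: 111222
123334
133467
147777
147777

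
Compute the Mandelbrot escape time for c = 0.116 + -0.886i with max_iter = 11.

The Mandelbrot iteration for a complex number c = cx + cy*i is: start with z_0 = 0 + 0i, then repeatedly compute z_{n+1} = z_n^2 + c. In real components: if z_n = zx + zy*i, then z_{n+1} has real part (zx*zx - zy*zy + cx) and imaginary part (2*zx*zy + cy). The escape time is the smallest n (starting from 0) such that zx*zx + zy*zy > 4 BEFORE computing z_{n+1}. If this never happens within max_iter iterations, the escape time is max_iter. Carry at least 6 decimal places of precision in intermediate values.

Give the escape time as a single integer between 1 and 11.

Answer: 5

Derivation:
z_0 = 0 + 0i, c = 0.1160 + -0.8860i
Iter 1: z = 0.1160 + -0.8860i, |z|^2 = 0.7985
Iter 2: z = -0.6555 + -1.0916i, |z|^2 = 1.6212
Iter 3: z = -0.6458 + 0.5451i, |z|^2 = 0.7141
Iter 4: z = 0.2358 + -1.5900i, |z|^2 = 2.5838
Iter 5: z = -2.3565 + -1.6360i, |z|^2 = 8.2297
Escaped at iteration 5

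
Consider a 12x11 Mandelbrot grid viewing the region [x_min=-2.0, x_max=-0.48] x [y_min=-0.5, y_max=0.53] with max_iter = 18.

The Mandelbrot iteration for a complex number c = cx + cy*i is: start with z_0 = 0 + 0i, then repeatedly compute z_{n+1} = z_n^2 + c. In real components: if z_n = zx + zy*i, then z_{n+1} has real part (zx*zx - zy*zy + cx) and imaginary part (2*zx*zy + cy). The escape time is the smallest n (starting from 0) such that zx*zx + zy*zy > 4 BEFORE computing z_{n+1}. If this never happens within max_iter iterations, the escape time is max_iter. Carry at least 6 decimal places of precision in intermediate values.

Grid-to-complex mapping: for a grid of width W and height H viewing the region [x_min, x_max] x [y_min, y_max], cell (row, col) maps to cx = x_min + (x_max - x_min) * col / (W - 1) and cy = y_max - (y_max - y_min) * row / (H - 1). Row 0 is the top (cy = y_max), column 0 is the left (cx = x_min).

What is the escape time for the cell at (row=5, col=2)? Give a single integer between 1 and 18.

z_0 = 0 + 0i, c = -1.7236 + 0.0150i
Iter 1: z = -1.7236 + 0.0150i, |z|^2 = 2.9711
Iter 2: z = 1.2471 + -0.0367i, |z|^2 = 1.5565
Iter 3: z = -0.1698 + -0.0766i, |z|^2 = 0.0347
Iter 4: z = -1.7007 + 0.0410i, |z|^2 = 2.8939
Iter 5: z = 1.1669 + -0.1245i, |z|^2 = 1.3772
Iter 6: z = -0.3774 + -0.2755i, |z|^2 = 0.2183
Iter 7: z = -1.6571 + 0.2229i, |z|^2 = 2.7956
Iter 8: z = 0.9725 + -0.7239i, |z|^2 = 1.4698
Iter 9: z = -1.3018 + -1.3930i, |z|^2 = 3.6350
Iter 10: z = -1.9694 + 3.6417i, |z|^2 = 17.1403
Escaped at iteration 10

Answer: 10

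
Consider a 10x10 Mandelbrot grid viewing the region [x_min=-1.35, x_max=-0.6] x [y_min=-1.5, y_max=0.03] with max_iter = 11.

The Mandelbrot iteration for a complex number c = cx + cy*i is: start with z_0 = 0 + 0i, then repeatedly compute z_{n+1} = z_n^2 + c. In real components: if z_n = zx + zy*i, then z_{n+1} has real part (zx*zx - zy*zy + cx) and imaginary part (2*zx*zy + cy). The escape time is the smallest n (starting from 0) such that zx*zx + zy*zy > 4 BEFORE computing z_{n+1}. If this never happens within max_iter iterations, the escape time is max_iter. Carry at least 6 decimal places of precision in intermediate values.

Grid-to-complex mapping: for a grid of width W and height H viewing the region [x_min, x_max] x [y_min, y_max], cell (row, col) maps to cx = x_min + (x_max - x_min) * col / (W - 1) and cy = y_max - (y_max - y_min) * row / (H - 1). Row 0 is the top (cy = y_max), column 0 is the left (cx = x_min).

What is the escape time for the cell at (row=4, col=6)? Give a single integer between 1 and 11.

z_0 = 0 + 0i, c = -0.8500 + -0.6500i
Iter 1: z = -0.8500 + -0.6500i, |z|^2 = 1.1450
Iter 2: z = -0.5500 + 0.4550i, |z|^2 = 0.5095
Iter 3: z = -0.7545 + -1.1505i, |z|^2 = 1.8930
Iter 4: z = -1.6043 + 1.0862i, |z|^2 = 3.7537
Iter 5: z = 0.5442 + -4.1352i, |z|^2 = 17.3956
Escaped at iteration 5

Answer: 5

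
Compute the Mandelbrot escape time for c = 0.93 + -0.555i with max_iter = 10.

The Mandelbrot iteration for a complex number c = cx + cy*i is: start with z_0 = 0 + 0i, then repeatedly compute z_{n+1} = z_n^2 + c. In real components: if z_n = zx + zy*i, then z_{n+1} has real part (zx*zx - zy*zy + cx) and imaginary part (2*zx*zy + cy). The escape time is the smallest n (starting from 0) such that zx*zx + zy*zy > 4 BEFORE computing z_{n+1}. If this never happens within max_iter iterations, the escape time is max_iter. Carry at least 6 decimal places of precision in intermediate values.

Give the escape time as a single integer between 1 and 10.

Answer: 2

Derivation:
z_0 = 0 + 0i, c = 0.9300 + -0.5550i
Iter 1: z = 0.9300 + -0.5550i, |z|^2 = 1.1729
Iter 2: z = 1.4869 + -1.5873i, |z|^2 = 4.7303
Escaped at iteration 2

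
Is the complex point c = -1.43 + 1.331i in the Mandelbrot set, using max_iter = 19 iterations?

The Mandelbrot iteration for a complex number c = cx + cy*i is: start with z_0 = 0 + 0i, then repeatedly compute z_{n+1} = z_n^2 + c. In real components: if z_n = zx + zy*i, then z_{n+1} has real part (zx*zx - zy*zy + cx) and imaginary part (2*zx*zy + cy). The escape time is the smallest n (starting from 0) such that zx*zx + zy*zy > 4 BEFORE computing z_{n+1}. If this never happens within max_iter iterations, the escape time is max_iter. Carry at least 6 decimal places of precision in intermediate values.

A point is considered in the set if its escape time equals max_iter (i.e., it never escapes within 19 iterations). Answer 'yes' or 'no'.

Answer: no

Derivation:
z_0 = 0 + 0i, c = -1.4300 + 1.3310i
Iter 1: z = -1.4300 + 1.3310i, |z|^2 = 3.8165
Iter 2: z = -1.1567 + -2.4757i, |z|^2 = 7.4668
Escaped at iteration 2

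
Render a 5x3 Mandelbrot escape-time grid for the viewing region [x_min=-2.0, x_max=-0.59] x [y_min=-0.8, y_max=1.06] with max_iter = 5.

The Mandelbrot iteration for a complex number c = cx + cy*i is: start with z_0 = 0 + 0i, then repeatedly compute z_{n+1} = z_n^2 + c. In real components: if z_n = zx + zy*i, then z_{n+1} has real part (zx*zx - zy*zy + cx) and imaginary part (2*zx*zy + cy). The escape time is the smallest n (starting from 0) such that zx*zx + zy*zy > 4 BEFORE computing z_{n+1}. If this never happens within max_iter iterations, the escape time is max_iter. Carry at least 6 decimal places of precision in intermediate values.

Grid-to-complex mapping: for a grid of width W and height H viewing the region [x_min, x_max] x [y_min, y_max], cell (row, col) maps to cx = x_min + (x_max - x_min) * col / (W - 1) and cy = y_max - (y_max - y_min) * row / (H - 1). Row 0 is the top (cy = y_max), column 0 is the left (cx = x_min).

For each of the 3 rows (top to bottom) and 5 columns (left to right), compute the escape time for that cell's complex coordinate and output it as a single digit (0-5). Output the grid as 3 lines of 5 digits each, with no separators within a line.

Answer: 12333
15555
13334

Derivation:
(row=0, col=0): c = -2.0000 + 1.0600i → escape time 1
(row=0, col=1): c = -1.6475 + 1.0600i → escape time 2
(row=0, col=2): c = -1.2950 + 1.0600i → escape time 3
(row=0, col=3): c = -0.9425 + 1.0600i → escape time 3
(row=0, col=4): c = -0.5900 + 1.0600i → escape time 3
(row=1, col=0): c = -2.0000 + 0.1300i → escape time 1
(row=1, col=1): c = -1.6475 + 0.1300i → escape time 5
(row=1, col=2): c = -1.2950 + 0.1300i → escape time 5
(row=1, col=3): c = -0.9425 + 0.1300i → escape time 5
(row=1, col=4): c = -0.5900 + 0.1300i → escape time 5
(row=2, col=0): c = -2.0000 + -0.8000i → escape time 1
(row=2, col=1): c = -1.6475 + -0.8000i → escape time 3
(row=2, col=2): c = -1.2950 + -0.8000i → escape time 3
(row=2, col=3): c = -0.9425 + -0.8000i → escape time 3
(row=2, col=4): c = -0.5900 + -0.8000i → escape time 4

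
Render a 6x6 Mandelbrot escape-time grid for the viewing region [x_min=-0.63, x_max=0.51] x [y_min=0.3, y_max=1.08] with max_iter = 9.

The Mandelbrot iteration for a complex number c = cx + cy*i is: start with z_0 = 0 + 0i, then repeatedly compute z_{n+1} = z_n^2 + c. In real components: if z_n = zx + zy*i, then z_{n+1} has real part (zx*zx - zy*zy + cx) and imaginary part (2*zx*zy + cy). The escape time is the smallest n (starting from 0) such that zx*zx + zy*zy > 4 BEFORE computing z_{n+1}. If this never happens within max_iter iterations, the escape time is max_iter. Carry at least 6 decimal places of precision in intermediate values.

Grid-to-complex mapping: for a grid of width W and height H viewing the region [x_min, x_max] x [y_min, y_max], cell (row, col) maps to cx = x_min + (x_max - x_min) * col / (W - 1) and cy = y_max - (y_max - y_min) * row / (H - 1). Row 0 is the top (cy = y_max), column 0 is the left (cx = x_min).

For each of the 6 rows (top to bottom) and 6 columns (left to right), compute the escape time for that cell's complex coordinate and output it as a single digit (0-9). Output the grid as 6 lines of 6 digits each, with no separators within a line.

Answer: 349432
459643
579853
999994
999995
999995

Derivation:
(row=0, col=0): c = -0.6300 + 1.0800i → escape time 3
(row=0, col=1): c = -0.4020 + 1.0800i → escape time 4
(row=0, col=2): c = -0.1740 + 1.0800i → escape time 9
(row=0, col=3): c = 0.0540 + 1.0800i → escape time 4
(row=0, col=4): c = 0.2820 + 1.0800i → escape time 3
(row=0, col=5): c = 0.5100 + 1.0800i → escape time 2
(row=1, col=0): c = -0.6300 + 0.9240i → escape time 4
(row=1, col=1): c = -0.4020 + 0.9240i → escape time 5
(row=1, col=2): c = -0.1740 + 0.9240i → escape time 9
(row=1, col=3): c = 0.0540 + 0.9240i → escape time 6
(row=1, col=4): c = 0.2820 + 0.9240i → escape time 4
(row=1, col=5): c = 0.5100 + 0.9240i → escape time 3
(row=2, col=0): c = -0.6300 + 0.7680i → escape time 5
(row=2, col=1): c = -0.4020 + 0.7680i → escape time 7
(row=2, col=2): c = -0.1740 + 0.7680i → escape time 9
(row=2, col=3): c = 0.0540 + 0.7680i → escape time 8
(row=2, col=4): c = 0.2820 + 0.7680i → escape time 5
(row=2, col=5): c = 0.5100 + 0.7680i → escape time 3
(row=3, col=0): c = -0.6300 + 0.6120i → escape time 9
(row=3, col=1): c = -0.4020 + 0.6120i → escape time 9
(row=3, col=2): c = -0.1740 + 0.6120i → escape time 9
(row=3, col=3): c = 0.0540 + 0.6120i → escape time 9
(row=3, col=4): c = 0.2820 + 0.6120i → escape time 9
(row=3, col=5): c = 0.5100 + 0.6120i → escape time 4
(row=4, col=0): c = -0.6300 + 0.4560i → escape time 9
(row=4, col=1): c = -0.4020 + 0.4560i → escape time 9
(row=4, col=2): c = -0.1740 + 0.4560i → escape time 9
(row=4, col=3): c = 0.0540 + 0.4560i → escape time 9
(row=4, col=4): c = 0.2820 + 0.4560i → escape time 9
(row=4, col=5): c = 0.5100 + 0.4560i → escape time 5
(row=5, col=0): c = -0.6300 + 0.3000i → escape time 9
(row=5, col=1): c = -0.4020 + 0.3000i → escape time 9
(row=5, col=2): c = -0.1740 + 0.3000i → escape time 9
(row=5, col=3): c = 0.0540 + 0.3000i → escape time 9
(row=5, col=4): c = 0.2820 + 0.3000i → escape time 9
(row=5, col=5): c = 0.5100 + 0.3000i → escape time 5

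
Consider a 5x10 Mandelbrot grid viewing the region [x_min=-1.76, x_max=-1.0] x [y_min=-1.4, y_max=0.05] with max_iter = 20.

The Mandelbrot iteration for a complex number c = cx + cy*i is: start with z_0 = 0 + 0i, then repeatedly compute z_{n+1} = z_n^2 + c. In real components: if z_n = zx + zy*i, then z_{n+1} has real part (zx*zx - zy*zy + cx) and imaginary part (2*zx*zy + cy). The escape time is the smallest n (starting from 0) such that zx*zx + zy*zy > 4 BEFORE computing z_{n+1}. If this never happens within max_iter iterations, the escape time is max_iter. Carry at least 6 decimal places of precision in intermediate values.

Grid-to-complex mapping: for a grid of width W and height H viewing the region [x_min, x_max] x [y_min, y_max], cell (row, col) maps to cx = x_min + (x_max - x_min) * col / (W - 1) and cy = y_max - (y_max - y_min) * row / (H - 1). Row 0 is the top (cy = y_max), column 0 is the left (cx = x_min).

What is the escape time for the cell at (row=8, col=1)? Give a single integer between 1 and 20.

Answer: 2

Derivation:
z_0 = 0 + 0i, c = -1.5700 + -1.2389i
Iter 1: z = -1.5700 + -1.2389i, |z|^2 = 3.9997
Iter 2: z = -0.6399 + 2.6512i, |z|^2 = 7.4385
Escaped at iteration 2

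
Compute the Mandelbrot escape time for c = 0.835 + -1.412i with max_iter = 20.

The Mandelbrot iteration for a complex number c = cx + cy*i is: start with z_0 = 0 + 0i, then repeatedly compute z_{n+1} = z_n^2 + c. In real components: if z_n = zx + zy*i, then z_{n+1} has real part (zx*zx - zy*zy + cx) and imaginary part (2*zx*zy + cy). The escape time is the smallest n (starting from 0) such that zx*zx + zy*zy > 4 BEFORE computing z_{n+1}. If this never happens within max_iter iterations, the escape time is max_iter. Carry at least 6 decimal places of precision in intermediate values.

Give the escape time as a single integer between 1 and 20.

z_0 = 0 + 0i, c = 0.8350 + -1.4120i
Iter 1: z = 0.8350 + -1.4120i, |z|^2 = 2.6910
Iter 2: z = -0.4615 + -3.7700i, |z|^2 = 14.4262
Escaped at iteration 2

Answer: 2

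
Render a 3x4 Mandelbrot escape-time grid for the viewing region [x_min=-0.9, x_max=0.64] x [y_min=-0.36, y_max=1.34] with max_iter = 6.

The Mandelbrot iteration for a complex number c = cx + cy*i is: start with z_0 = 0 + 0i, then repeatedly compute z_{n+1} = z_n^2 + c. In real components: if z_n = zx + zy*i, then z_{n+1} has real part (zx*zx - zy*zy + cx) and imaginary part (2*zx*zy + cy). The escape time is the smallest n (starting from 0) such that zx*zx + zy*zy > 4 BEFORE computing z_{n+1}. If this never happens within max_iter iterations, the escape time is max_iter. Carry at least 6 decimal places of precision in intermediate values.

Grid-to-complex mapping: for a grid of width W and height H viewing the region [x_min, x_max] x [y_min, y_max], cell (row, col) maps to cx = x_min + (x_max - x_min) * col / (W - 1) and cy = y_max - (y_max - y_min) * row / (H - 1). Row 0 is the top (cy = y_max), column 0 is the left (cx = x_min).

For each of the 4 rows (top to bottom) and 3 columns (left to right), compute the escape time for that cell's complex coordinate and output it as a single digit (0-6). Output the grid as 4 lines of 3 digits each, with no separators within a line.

(row=0, col=0): c = -0.9000 + 1.3400i → escape time 2
(row=0, col=1): c = -0.1300 + 1.3400i → escape time 2
(row=0, col=2): c = 0.6400 + 1.3400i → escape time 2
(row=1, col=0): c = -0.9000 + 0.7733i → escape time 4
(row=1, col=1): c = -0.1300 + 0.7733i → escape time 6
(row=1, col=2): c = 0.6400 + 0.7733i → escape time 3
(row=2, col=0): c = -0.9000 + 0.2067i → escape time 6
(row=2, col=1): c = -0.1300 + 0.2067i → escape time 6
(row=2, col=2): c = 0.6400 + 0.2067i → escape time 4
(row=3, col=0): c = -0.9000 + -0.3600i → escape time 6
(row=3, col=1): c = -0.1300 + -0.3600i → escape time 6
(row=3, col=2): c = 0.6400 + -0.3600i → escape time 3

Answer: 222
463
664
663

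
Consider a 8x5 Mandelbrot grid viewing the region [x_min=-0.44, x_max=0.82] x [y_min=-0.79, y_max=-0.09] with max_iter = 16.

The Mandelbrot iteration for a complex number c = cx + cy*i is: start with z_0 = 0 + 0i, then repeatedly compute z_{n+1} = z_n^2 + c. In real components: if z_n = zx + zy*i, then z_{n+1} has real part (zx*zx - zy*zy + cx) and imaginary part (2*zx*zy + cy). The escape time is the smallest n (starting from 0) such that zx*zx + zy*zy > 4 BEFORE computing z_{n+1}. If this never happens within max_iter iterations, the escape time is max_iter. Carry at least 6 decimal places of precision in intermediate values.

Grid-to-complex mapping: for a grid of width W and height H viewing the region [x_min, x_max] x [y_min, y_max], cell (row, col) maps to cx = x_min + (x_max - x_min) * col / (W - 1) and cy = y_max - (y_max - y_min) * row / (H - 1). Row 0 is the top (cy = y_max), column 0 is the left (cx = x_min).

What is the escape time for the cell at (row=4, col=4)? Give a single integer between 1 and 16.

Answer: 5

Derivation:
z_0 = 0 + 0i, c = 0.2800 + -0.7900i
Iter 1: z = 0.2800 + -0.7900i, |z|^2 = 0.7025
Iter 2: z = -0.2657 + -1.2324i, |z|^2 = 1.5894
Iter 3: z = -1.1682 + -0.1351i, |z|^2 = 1.3830
Iter 4: z = 1.6265 + -0.4743i, |z|^2 = 2.8704
Iter 5: z = 2.7004 + -2.3330i, |z|^2 = 12.7351
Escaped at iteration 5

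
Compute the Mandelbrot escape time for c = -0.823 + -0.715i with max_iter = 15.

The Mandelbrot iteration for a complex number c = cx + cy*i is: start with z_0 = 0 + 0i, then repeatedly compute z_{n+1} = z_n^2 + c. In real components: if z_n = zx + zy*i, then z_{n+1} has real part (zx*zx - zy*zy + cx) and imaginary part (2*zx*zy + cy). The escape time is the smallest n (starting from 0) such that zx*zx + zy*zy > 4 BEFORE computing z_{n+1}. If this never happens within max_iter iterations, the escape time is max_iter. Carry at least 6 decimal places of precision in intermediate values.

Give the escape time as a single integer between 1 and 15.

Answer: 4

Derivation:
z_0 = 0 + 0i, c = -0.8230 + -0.7150i
Iter 1: z = -0.8230 + -0.7150i, |z|^2 = 1.1886
Iter 2: z = -0.6569 + 0.4619i, |z|^2 = 0.6449
Iter 3: z = -0.6048 + -1.3218i, |z|^2 = 2.1130
Iter 4: z = -2.2044 + 0.8840i, |z|^2 = 5.6408
Escaped at iteration 4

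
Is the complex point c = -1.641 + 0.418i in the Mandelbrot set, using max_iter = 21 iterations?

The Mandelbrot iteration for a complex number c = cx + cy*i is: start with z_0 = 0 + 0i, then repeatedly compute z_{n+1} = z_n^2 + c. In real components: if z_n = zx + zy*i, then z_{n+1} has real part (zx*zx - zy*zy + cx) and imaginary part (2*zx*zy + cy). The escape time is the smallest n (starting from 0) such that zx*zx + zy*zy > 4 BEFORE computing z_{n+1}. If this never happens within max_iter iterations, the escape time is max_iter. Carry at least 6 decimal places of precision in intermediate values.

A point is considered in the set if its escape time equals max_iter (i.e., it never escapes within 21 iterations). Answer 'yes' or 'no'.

Answer: no

Derivation:
z_0 = 0 + 0i, c = -1.6410 + 0.4180i
Iter 1: z = -1.6410 + 0.4180i, |z|^2 = 2.8676
Iter 2: z = 0.8772 + -0.9539i, |z|^2 = 1.6793
Iter 3: z = -1.7815 + -1.2554i, |z|^2 = 4.7497
Escaped at iteration 3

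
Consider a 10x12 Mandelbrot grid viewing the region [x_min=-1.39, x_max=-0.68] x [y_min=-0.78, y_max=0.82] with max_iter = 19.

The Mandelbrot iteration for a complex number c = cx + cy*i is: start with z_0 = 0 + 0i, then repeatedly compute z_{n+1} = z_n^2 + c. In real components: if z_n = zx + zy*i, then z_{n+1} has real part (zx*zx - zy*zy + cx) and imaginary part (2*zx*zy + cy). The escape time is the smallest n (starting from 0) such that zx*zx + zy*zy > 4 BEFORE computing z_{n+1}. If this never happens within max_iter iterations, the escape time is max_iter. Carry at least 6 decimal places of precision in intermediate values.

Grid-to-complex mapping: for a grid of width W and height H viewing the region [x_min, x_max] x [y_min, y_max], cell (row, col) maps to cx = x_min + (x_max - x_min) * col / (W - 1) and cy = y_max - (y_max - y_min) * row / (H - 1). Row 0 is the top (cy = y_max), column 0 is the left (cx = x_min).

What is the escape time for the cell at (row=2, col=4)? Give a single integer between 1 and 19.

Answer: 5

Derivation:
z_0 = 0 + 0i, c = -1.0744 + 0.5291i
Iter 1: z = -1.0744 + 0.5291i, |z|^2 = 1.4344
Iter 2: z = -0.2000 + -0.6079i, |z|^2 = 0.4095
Iter 3: z = -1.4040 + 0.7722i, |z|^2 = 2.5674
Iter 4: z = 0.3004 + -1.6391i, |z|^2 = 2.7770
Iter 5: z = -3.6709 + -0.4558i, |z|^2 = 13.6836
Escaped at iteration 5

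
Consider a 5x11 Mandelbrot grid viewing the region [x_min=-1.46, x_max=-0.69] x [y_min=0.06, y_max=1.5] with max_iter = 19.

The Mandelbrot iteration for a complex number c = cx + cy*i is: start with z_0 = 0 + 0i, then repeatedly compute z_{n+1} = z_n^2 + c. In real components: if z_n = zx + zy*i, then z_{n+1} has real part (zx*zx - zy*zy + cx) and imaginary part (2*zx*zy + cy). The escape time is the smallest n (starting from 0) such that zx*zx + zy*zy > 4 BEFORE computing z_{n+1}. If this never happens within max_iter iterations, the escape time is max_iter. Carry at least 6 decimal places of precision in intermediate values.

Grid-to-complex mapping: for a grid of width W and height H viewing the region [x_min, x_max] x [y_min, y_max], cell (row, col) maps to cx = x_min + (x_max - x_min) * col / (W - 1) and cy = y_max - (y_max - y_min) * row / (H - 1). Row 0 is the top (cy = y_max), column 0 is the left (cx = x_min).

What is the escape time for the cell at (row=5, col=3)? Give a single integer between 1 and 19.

z_0 = 0 + 0i, c = -0.8825 + 0.7800i
Iter 1: z = -0.8825 + 0.7800i, |z|^2 = 1.3872
Iter 2: z = -0.7121 + -0.5967i, |z|^2 = 0.8631
Iter 3: z = -0.7315 + 1.6298i, |z|^2 = 3.1913
Iter 4: z = -3.0037 + -1.6043i, |z|^2 = 11.5963
Escaped at iteration 4

Answer: 4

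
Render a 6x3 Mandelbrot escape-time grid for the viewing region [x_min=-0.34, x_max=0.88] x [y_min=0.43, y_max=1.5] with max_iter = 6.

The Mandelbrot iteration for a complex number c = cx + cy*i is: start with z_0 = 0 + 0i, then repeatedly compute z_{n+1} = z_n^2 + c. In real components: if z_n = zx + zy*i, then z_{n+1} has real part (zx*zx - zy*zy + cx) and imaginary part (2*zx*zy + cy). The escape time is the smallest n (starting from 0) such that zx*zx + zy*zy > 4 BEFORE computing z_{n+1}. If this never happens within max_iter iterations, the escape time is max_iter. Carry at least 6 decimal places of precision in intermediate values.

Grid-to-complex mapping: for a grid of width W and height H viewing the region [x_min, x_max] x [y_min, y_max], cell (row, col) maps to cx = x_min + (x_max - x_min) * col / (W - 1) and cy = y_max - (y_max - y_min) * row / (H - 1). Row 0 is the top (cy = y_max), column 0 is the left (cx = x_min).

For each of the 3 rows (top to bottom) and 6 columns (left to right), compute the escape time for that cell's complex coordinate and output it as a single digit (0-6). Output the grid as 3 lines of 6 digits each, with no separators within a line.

(row=0, col=0): c = -0.3400 + 1.5000i → escape time 2
(row=0, col=1): c = -0.0960 + 1.5000i → escape time 2
(row=0, col=2): c = 0.1480 + 1.5000i → escape time 2
(row=0, col=3): c = 0.3920 + 1.5000i → escape time 2
(row=0, col=4): c = 0.6360 + 1.5000i → escape time 2
(row=0, col=5): c = 0.8800 + 1.5000i → escape time 2
(row=1, col=0): c = -0.3400 + 0.9650i → escape time 5
(row=1, col=1): c = -0.0960 + 0.9650i → escape time 6
(row=1, col=2): c = 0.1480 + 0.9650i → escape time 4
(row=1, col=3): c = 0.3920 + 0.9650i → escape time 3
(row=1, col=4): c = 0.6360 + 0.9650i → escape time 2
(row=1, col=5): c = 0.8800 + 0.9650i → escape time 2
(row=2, col=0): c = -0.3400 + 0.4300i → escape time 6
(row=2, col=1): c = -0.0960 + 0.4300i → escape time 6
(row=2, col=2): c = 0.1480 + 0.4300i → escape time 6
(row=2, col=3): c = 0.3920 + 0.4300i → escape time 6
(row=2, col=4): c = 0.6360 + 0.4300i → escape time 3
(row=2, col=5): c = 0.8800 + 0.4300i → escape time 3

Answer: 222222
564322
666633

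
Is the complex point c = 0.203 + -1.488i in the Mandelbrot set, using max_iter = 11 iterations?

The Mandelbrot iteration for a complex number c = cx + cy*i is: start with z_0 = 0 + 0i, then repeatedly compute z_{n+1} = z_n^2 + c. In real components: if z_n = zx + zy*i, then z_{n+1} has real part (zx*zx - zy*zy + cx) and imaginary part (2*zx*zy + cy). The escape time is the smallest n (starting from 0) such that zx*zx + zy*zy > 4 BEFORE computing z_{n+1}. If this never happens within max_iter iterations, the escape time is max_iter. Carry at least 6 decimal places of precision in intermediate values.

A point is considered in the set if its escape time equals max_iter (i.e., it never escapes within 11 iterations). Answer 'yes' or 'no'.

Answer: no

Derivation:
z_0 = 0 + 0i, c = 0.2030 + -1.4880i
Iter 1: z = 0.2030 + -1.4880i, |z|^2 = 2.2554
Iter 2: z = -1.9699 + -2.0921i, |z|^2 = 8.2576
Escaped at iteration 2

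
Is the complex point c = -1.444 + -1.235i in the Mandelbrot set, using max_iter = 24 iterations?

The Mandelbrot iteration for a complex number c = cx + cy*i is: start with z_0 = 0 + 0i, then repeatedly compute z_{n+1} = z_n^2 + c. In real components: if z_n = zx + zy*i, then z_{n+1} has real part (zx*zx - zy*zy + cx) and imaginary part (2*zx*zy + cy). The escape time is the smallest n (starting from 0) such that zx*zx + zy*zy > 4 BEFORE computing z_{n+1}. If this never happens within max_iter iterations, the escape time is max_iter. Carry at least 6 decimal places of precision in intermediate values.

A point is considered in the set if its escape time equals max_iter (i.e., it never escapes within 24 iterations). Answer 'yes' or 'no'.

z_0 = 0 + 0i, c = -1.4440 + -1.2350i
Iter 1: z = -1.4440 + -1.2350i, |z|^2 = 3.6104
Iter 2: z = -0.8841 + 2.3317i, |z|^2 = 6.2183
Escaped at iteration 2

Answer: no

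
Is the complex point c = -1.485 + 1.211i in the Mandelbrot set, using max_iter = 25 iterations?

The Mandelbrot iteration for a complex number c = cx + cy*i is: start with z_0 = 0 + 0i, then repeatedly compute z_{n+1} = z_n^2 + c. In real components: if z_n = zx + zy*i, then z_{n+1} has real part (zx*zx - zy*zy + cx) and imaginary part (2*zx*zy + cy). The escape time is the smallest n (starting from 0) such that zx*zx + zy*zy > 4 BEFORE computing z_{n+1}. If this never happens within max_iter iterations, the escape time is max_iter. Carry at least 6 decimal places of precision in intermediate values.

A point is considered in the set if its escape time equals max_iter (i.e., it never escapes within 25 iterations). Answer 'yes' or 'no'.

Answer: no

Derivation:
z_0 = 0 + 0i, c = -1.4850 + 1.2110i
Iter 1: z = -1.4850 + 1.2110i, |z|^2 = 3.6717
Iter 2: z = -0.7463 + -2.3857i, |z|^2 = 6.2484
Escaped at iteration 2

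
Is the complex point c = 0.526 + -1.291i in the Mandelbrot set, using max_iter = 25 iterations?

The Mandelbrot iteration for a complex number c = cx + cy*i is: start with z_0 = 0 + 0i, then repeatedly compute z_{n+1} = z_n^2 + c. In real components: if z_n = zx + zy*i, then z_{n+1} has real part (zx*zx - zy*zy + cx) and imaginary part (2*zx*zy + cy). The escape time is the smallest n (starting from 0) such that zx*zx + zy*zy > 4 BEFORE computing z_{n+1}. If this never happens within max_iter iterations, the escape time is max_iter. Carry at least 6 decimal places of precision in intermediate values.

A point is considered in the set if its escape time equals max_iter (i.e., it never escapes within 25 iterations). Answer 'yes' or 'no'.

z_0 = 0 + 0i, c = 0.5260 + -1.2910i
Iter 1: z = 0.5260 + -1.2910i, |z|^2 = 1.9434
Iter 2: z = -0.8640 + -2.6491i, |z|^2 = 7.7644
Escaped at iteration 2

Answer: no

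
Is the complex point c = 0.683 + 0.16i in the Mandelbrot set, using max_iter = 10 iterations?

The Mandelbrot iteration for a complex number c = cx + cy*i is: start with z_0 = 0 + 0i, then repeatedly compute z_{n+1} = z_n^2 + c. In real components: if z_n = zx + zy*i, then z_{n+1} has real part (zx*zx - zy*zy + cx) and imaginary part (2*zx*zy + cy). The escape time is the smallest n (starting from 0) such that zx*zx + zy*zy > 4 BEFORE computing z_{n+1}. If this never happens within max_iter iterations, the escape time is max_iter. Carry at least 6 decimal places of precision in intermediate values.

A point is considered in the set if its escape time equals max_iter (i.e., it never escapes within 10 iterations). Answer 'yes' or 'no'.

z_0 = 0 + 0i, c = 0.6830 + 0.1600i
Iter 1: z = 0.6830 + 0.1600i, |z|^2 = 0.4921
Iter 2: z = 1.1239 + 0.3786i, |z|^2 = 1.4064
Iter 3: z = 1.8028 + 1.0109i, |z|^2 = 4.2721
Escaped at iteration 3

Answer: no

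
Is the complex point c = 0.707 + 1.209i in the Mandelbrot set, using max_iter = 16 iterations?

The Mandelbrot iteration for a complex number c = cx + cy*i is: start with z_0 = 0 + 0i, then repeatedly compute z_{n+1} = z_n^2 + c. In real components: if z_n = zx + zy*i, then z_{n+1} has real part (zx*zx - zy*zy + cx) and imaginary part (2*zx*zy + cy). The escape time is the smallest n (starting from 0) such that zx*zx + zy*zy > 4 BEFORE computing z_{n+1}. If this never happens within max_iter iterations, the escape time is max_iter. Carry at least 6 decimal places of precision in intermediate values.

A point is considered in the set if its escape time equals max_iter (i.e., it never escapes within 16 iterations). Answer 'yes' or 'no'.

z_0 = 0 + 0i, c = 0.7070 + 1.2090i
Iter 1: z = 0.7070 + 1.2090i, |z|^2 = 1.9615
Iter 2: z = -0.2548 + 2.9185i, |z|^2 = 8.5827
Escaped at iteration 2

Answer: no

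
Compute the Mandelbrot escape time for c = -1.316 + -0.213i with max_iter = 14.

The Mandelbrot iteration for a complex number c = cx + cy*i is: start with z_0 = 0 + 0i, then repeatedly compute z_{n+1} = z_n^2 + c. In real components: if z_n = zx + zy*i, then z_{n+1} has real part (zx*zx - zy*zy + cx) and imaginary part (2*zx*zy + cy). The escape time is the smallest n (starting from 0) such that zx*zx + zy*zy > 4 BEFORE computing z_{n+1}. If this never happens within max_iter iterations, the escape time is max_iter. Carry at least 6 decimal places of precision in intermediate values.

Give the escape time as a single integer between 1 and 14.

z_0 = 0 + 0i, c = -1.3160 + -0.2130i
Iter 1: z = -1.3160 + -0.2130i, |z|^2 = 1.7772
Iter 2: z = 0.3705 + 0.3476i, |z|^2 = 0.2581
Iter 3: z = -1.2996 + 0.0446i, |z|^2 = 1.6909
Iter 4: z = 0.3709 + -0.3289i, |z|^2 = 0.2457
Iter 5: z = -1.2866 + -0.4570i, |z|^2 = 1.8641
Iter 6: z = 0.1305 + 0.9628i, |z|^2 = 0.9440
Iter 7: z = -2.2260 + 0.0382i, |z|^2 = 4.9564
Escaped at iteration 7

Answer: 7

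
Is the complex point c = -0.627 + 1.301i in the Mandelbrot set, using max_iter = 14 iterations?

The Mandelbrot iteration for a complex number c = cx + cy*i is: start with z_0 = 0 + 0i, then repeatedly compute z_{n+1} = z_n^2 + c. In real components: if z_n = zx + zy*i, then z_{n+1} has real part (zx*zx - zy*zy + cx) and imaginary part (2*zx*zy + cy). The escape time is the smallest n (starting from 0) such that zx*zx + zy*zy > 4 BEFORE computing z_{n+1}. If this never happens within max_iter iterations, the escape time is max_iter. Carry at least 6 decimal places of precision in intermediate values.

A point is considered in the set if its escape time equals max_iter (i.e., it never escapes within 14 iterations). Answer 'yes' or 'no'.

Answer: no

Derivation:
z_0 = 0 + 0i, c = -0.6270 + 1.3010i
Iter 1: z = -0.6270 + 1.3010i, |z|^2 = 2.0857
Iter 2: z = -1.9265 + -0.3305i, |z|^2 = 3.8205
Iter 3: z = 2.9751 + 2.5742i, |z|^2 = 15.4778
Escaped at iteration 3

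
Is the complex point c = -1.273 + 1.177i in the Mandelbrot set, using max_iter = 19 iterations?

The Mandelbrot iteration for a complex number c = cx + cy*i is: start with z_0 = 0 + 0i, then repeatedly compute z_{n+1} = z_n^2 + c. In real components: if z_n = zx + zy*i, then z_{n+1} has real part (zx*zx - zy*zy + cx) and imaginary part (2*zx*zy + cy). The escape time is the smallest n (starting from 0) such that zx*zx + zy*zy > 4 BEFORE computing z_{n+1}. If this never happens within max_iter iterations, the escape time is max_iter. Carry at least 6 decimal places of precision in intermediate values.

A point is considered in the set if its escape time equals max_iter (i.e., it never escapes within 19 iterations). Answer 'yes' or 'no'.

z_0 = 0 + 0i, c = -1.2730 + 1.1770i
Iter 1: z = -1.2730 + 1.1770i, |z|^2 = 3.0059
Iter 2: z = -1.0378 + -1.8196i, |z|^2 = 4.3881
Escaped at iteration 2

Answer: no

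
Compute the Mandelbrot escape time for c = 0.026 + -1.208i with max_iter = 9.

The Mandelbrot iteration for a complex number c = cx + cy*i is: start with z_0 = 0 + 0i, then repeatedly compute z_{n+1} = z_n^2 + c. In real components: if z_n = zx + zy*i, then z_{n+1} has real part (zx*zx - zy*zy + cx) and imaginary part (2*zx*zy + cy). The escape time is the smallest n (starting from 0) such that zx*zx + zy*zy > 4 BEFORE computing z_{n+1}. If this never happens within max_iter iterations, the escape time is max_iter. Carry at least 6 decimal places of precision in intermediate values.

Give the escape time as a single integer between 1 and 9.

Answer: 3

Derivation:
z_0 = 0 + 0i, c = 0.0260 + -1.2080i
Iter 1: z = 0.0260 + -1.2080i, |z|^2 = 1.4599
Iter 2: z = -1.4326 + -1.2708i, |z|^2 = 3.6673
Iter 3: z = 0.4633 + 2.4331i, |z|^2 = 6.1347
Escaped at iteration 3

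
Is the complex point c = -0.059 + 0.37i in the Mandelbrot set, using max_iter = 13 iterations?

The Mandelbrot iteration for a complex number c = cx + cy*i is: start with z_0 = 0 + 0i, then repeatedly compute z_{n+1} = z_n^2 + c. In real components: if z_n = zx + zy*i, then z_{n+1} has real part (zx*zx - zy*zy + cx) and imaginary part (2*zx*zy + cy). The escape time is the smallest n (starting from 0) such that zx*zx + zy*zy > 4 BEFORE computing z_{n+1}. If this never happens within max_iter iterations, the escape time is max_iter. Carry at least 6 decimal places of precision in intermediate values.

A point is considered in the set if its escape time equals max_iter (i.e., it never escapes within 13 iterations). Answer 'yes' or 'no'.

z_0 = 0 + 0i, c = -0.0590 + 0.3700i
Iter 1: z = -0.0590 + 0.3700i, |z|^2 = 0.1404
Iter 2: z = -0.1924 + 0.3263i, |z|^2 = 0.1435
Iter 3: z = -0.1285 + 0.2444i, |z|^2 = 0.0762
Iter 4: z = -0.1022 + 0.3072i, |z|^2 = 0.1048
Iter 5: z = -0.1429 + 0.3072i, |z|^2 = 0.1148
Iter 6: z = -0.1329 + 0.2822i, |z|^2 = 0.0973
Iter 7: z = -0.1210 + 0.2950i, |z|^2 = 0.1016
Iter 8: z = -0.1314 + 0.2986i, |z|^2 = 0.1064
Iter 9: z = -0.1309 + 0.2915i, |z|^2 = 0.1021
Iter 10: z = -0.1268 + 0.2937i, |z|^2 = 0.1023
Iter 11: z = -0.1291 + 0.2955i, |z|^2 = 0.1040
Iter 12: z = -0.1296 + 0.2937i, |z|^2 = 0.1031
Did not escape in 13 iterations → in set

Answer: yes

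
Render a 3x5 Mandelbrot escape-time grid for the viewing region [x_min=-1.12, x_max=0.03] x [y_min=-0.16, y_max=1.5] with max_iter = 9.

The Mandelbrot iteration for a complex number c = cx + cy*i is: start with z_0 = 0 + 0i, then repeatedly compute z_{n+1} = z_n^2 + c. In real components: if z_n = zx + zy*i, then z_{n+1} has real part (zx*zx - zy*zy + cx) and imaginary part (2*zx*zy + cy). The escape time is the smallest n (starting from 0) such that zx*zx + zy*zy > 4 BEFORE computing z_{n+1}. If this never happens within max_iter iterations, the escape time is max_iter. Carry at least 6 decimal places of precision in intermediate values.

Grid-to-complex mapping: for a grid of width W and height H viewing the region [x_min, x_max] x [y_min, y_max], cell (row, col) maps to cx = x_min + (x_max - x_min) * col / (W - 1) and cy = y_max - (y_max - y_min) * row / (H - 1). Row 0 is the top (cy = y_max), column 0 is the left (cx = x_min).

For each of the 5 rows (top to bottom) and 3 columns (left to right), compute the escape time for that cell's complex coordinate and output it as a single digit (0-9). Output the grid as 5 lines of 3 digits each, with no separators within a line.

(row=0, col=0): c = -1.1200 + 1.5000i → escape time 2
(row=0, col=1): c = -0.5450 + 1.5000i → escape time 2
(row=0, col=2): c = 0.0300 + 1.5000i → escape time 2
(row=1, col=0): c = -1.1200 + 1.0850i → escape time 3
(row=1, col=1): c = -0.5450 + 1.0850i → escape time 3
(row=1, col=2): c = 0.0300 + 1.0850i → escape time 4
(row=2, col=0): c = -1.1200 + 0.6700i → escape time 3
(row=2, col=1): c = -0.5450 + 0.6700i → escape time 9
(row=2, col=2): c = 0.0300 + 0.6700i → escape time 9
(row=3, col=0): c = -1.1200 + 0.2550i → escape time 9
(row=3, col=1): c = -0.5450 + 0.2550i → escape time 9
(row=3, col=2): c = 0.0300 + 0.2550i → escape time 9
(row=4, col=0): c = -1.1200 + -0.1600i → escape time 9
(row=4, col=1): c = -0.5450 + -0.1600i → escape time 9
(row=4, col=2): c = 0.0300 + -0.1600i → escape time 9

Answer: 222
334
399
999
999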